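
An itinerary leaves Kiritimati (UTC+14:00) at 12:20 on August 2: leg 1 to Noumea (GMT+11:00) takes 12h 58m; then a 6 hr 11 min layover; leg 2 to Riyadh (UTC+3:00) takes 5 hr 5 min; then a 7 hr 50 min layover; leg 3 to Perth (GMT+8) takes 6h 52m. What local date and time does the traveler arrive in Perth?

21:16 on Aug 3

Convert departure to UTC: 12:20 − 14:00 = 22:20 UTC on Aug 1.
Add 12 hours 58 minutes leg 1 → 11:18 UTC (Aug 2).
Add 6 hours and 11 minutes layover in Noumea → 17:29 UTC.
Add 5 hours and 5 minutes leg 2 → 22:34 UTC.
Add 7 hours 50 minutes layover in Riyadh → 06:24 UTC (Aug 3).
Add 6 hours and 52 minutes leg 3 → 13:16 UTC.
Perth is UTC+8:00, so local arrival = 13:16 + 8:00 = 21:16 on Aug 3.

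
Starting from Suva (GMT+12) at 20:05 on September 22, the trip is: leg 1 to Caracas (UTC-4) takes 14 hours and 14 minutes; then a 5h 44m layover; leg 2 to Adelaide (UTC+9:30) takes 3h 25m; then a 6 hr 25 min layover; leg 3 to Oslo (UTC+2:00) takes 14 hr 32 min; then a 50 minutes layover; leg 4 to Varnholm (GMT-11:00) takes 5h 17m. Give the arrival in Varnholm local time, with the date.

23:32 on Sep 23

Convert departure to UTC: 20:05 − 12:00 = 08:05 UTC on Sep 22.
Add 14 hours 14 minutes leg 1 → 22:19 UTC.
Add 5 hours and 44 minutes layover in Caracas → 04:03 UTC (Sep 23).
Add 3 hours 25 minutes leg 2 → 07:28 UTC.
Add 6 hours and 25 minutes layover in Adelaide → 13:53 UTC.
Add 14 hours and 32 minutes leg 3 → 04:25 UTC (Sep 24).
Add 50 minutes layover in Oslo → 05:15 UTC.
Add 5 hours and 17 minutes leg 4 → 10:32 UTC.
Varnholm is UTC−11:00, so local arrival = 10:32 − 11:00 = 23:32 on Sep 23.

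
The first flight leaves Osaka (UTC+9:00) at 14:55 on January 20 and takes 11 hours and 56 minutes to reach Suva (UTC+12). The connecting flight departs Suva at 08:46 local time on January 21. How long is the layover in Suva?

2 hours 55 minutes

Convert departure to UTC: 14:55 − 9:00 = 05:55 UTC on Jan 20.
Add 11 hours 56 minutes flight time → 17:51 UTC.
Suva is UTC+12:00, so local arrival = 17:51 + 12:00 = 05:51 on Jan 21.
Layover = 08:46 − 05:51 = 2 hours 55 minutes.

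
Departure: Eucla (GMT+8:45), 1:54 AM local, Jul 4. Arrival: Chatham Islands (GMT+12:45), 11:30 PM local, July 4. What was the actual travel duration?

Chatham Islands is 4:00 ahead of Eucla.
Clock-face elapsed time (ignoring zones) is 21 hours 36 minutes.
Actual elapsed = 21 hours 36 minutes − 4:00 = 17 hours 36 minutes.

17 hours 36 minutes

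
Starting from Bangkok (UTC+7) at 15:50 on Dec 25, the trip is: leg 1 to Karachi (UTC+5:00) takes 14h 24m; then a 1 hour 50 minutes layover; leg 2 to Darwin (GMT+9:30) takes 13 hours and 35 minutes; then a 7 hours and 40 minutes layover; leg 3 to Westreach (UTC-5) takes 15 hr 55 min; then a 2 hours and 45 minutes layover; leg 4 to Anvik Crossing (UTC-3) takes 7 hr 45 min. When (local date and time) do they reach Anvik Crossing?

21:44 on December 27

Convert departure to UTC: 15:50 − 7:00 = 08:50 UTC on Dec 25.
Add 14 hours and 24 minutes leg 1 → 23:14 UTC.
Add 1 hour and 50 minutes layover in Karachi → 01:04 UTC (Dec 26).
Add 13 hours and 35 minutes leg 2 → 14:39 UTC.
Add 7 hours 40 minutes layover in Darwin → 22:19 UTC.
Add 15 hours and 55 minutes leg 3 → 14:14 UTC (Dec 27).
Add 2 hours and 45 minutes layover in Westreach → 16:59 UTC.
Add 7 hours 45 minutes leg 4 → 00:44 UTC (Dec 28).
Anvik Crossing is UTC−3:00, so local arrival = 00:44 − 3:00 = 21:44 on Dec 27.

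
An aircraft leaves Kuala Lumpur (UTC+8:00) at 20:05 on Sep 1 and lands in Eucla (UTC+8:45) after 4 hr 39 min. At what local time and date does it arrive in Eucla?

Convert departure to UTC: 20:05 − 8:00 = 12:05 UTC on Sep 1.
Add 4 hours 39 minutes travel time → 16:44 UTC.
Eucla is UTC+8:45, so local arrival = 16:44 + 8:45 = 01:29 on Sep 2.

01:29 on Sep 2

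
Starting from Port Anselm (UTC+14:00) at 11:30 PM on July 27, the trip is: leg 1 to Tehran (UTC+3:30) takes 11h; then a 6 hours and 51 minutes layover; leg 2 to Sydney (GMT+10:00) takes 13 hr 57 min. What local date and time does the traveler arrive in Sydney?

Convert departure to UTC: 11:30 PM − 14:00 = 9:30 AM UTC on Jul 27.
Add 11 hours leg 1 → 8:30 PM UTC.
Add 6 hours 51 minutes layover in Tehran → 3:21 AM UTC (Jul 28).
Add 13 hours 57 minutes leg 2 → 5:18 PM UTC.
Sydney is UTC+10:00, so local arrival = 5:18 PM + 10:00 = 3:18 AM on Jul 29.

3:18 AM on Jul 29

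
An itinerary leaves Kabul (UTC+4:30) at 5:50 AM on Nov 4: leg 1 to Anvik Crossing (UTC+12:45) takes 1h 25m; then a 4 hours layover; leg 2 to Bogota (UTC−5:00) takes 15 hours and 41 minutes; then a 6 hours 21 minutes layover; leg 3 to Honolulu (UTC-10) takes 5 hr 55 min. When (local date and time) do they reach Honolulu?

12:42 AM on November 5

Convert departure to UTC: 5:50 AM − 4:30 = 1:20 AM UTC on Nov 4.
Add 1 hour and 25 minutes leg 1 → 2:45 AM UTC.
Add 4 hours layover in Anvik Crossing → 6:45 AM UTC.
Add 15 hours 41 minutes leg 2 → 10:26 PM UTC.
Add 6 hours 21 minutes layover in Bogota → 4:47 AM UTC (Nov 5).
Add 5 hours and 55 minutes leg 3 → 10:42 AM UTC.
Honolulu is UTC−10:00, so local arrival = 10:42 AM − 10:00 = 12:42 AM on Nov 5.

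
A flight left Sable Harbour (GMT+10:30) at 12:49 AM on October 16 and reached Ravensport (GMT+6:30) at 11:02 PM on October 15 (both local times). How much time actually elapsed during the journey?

2 hours 13 minutes

Departure in UTC: 12:49 AM − 10:30 = 2:19 PM on Oct 15.
Arrival in UTC: 11:02 PM − 6:30 = 4:32 PM on Oct 15.
Elapsed = 4:32 PM − 2:19 PM = 2 hours 13 minutes.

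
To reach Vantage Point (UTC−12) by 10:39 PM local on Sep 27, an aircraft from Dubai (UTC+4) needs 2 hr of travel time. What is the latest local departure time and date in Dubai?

Target arrival in UTC: 10:39 PM + 12:00 = 10:39 AM on Sep 28.
Subtract 2 hours → departure 8:39 AM UTC on Sep 28.
Dubai is UTC+4:00: 8:39 AM + 4:00 = 12:39 PM on Sep 28.

12:39 PM on Sep 28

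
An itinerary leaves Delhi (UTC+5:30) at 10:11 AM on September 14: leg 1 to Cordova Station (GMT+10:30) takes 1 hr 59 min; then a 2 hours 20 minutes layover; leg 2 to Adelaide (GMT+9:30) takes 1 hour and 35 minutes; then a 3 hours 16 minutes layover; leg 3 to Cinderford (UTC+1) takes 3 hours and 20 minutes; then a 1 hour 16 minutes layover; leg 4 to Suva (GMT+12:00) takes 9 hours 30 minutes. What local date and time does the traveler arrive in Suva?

Convert departure to UTC: 10:11 AM − 5:30 = 4:41 AM UTC on Sep 14.
Add 1 hour 59 minutes leg 1 → 6:40 AM UTC.
Add 2 hours and 20 minutes layover in Cordova Station → 9:00 AM UTC.
Add 1 hour 35 minutes leg 2 → 10:35 AM UTC.
Add 3 hours and 16 minutes layover in Adelaide → 1:51 PM UTC.
Add 3 hours 20 minutes leg 3 → 5:11 PM UTC.
Add 1 hour and 16 minutes layover in Cinderford → 6:27 PM UTC.
Add 9 hours 30 minutes leg 4 → 3:57 AM UTC (Sep 15).
Suva is UTC+12:00, so local arrival = 3:57 AM + 12:00 = 3:57 PM on Sep 15.

3:57 PM on Sep 15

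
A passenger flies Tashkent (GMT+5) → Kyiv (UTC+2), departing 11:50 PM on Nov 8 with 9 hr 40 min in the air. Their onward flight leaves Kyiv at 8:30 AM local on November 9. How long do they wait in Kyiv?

2 hours

Convert departure to UTC: 11:50 PM − 5:00 = 6:50 PM UTC on Nov 8.
Add 9 hours and 40 minutes flight time → 4:30 AM UTC (Nov 9).
Kyiv is UTC+2:00, so local arrival = 4:30 AM + 2:00 = 6:30 AM on Nov 9.
Layover = 8:30 AM − 6:30 AM = 2 hours.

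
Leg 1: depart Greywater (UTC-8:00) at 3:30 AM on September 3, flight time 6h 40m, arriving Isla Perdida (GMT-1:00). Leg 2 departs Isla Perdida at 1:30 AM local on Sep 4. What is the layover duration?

Convert departure to UTC: 3:30 AM + 8:00 = 11:30 AM UTC on Sep 3.
Add 6 hours 40 minutes flight time → 6:10 PM UTC.
Isla Perdida is UTC−1:00, so local arrival = 6:10 PM − 1:00 = 5:10 PM on Sep 3.
Layover = 1:30 AM − 5:10 PM (+1 day) = 8 hours 20 minutes.

8 hours 20 minutes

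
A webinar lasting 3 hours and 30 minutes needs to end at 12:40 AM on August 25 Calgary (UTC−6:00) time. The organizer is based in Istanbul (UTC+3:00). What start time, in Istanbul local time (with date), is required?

6:10 AM on August 25

Target end time in UTC: 12:40 AM + 6:00 = 6:40 AM on Aug 25.
Subtract 3 hours and 30 minutes → start 3:10 AM UTC on Aug 25.
Istanbul is UTC+3:00: 3:10 AM + 3:00 = 6:10 AM on Aug 25.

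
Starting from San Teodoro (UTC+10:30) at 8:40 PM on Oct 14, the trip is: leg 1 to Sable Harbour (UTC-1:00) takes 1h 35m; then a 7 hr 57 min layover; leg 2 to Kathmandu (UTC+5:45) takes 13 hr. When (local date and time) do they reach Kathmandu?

Convert departure to UTC: 8:40 PM − 10:30 = 10:10 AM UTC on Oct 14.
Add 1 hour 35 minutes leg 1 → 11:45 AM UTC.
Add 7 hours and 57 minutes layover in Sable Harbour → 7:42 PM UTC.
Add 13 hours leg 2 → 8:42 AM UTC (Oct 15).
Kathmandu is UTC+5:45, so local arrival = 8:42 AM + 5:45 = 2:27 PM on Oct 15.

2:27 PM on October 15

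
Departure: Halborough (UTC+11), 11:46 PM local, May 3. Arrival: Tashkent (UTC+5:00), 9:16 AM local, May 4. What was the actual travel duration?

Departure in UTC: 11:46 PM − 11:00 = 12:46 PM on May 3.
Arrival in UTC: 9:16 AM − 5:00 = 4:16 AM on May 4.
Elapsed = 4:16 AM − 12:46 PM (+1 day) = 15 hours 30 minutes.

15 hours 30 minutes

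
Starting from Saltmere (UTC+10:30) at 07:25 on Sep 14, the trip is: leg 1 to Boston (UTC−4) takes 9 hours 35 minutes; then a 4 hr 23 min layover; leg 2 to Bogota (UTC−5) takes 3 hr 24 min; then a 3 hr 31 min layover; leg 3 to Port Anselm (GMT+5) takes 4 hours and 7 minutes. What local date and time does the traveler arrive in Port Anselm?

02:55 on Sep 15

Convert departure to UTC: 07:25 − 10:30 = 20:55 UTC on Sep 13.
Add 9 hours 35 minutes leg 1 → 06:30 UTC (Sep 14).
Add 4 hours 23 minutes layover in Boston → 10:53 UTC.
Add 3 hours 24 minutes leg 2 → 14:17 UTC.
Add 3 hours and 31 minutes layover in Bogota → 17:48 UTC.
Add 4 hours and 7 minutes leg 3 → 21:55 UTC.
Port Anselm is UTC+5:00, so local arrival = 21:55 + 5:00 = 02:55 on Sep 15.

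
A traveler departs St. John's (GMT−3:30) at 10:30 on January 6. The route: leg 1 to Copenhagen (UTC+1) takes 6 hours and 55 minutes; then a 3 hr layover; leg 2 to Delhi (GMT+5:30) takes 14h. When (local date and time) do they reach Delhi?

19:25 on January 7

Convert departure to UTC: 10:30 + 3:30 = 14:00 UTC on Jan 6.
Add 6 hours 55 minutes leg 1 → 20:55 UTC.
Add 3 hours layover in Copenhagen → 23:55 UTC.
Add 14 hours leg 2 → 13:55 UTC (Jan 7).
Delhi is UTC+5:30, so local arrival = 13:55 + 5:30 = 19:25 on Jan 7.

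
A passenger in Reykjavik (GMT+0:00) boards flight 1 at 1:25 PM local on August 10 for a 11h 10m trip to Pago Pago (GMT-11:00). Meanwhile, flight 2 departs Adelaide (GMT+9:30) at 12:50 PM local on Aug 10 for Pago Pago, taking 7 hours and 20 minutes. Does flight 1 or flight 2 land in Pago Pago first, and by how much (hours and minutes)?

the second, by 13 hours 55 minutes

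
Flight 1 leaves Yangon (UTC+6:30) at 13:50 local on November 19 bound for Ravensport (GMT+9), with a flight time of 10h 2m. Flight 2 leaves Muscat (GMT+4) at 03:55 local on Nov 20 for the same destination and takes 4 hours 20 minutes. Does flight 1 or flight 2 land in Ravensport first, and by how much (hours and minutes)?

Flight 1 in UTC: 13:50 − 6:30 = 07:20 on Nov 19.
+10 hours and 2 minutes → arrive 17:22 UTC on Nov 19.
Flight 2 in UTC: 03:55 − 4:00 = 23:55 on Nov 19.
+4 hours and 20 minutes → arrive 04:15 UTC on Nov 20.
Flight 1 lands earlier by 10 hours 53 minutes.

the first, by 10 hours 53 minutes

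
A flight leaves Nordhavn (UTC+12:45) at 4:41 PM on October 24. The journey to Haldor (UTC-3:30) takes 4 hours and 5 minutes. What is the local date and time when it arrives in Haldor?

Convert departure to UTC: 4:41 PM − 12:45 = 3:56 AM UTC on Oct 24.
Add 4 hours and 5 minutes travel time → 8:01 AM UTC.
Haldor is UTC−3:30, so local arrival = 8:01 AM − 3:30 = 4:31 AM on Oct 24.

4:31 AM on Oct 24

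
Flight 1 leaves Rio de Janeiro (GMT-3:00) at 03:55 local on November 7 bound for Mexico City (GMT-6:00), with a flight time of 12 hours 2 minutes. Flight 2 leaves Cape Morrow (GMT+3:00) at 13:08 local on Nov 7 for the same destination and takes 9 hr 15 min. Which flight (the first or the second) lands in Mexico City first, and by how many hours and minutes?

the first, by 26 minutes

Flight 1 in UTC: 03:55 + 3:00 = 06:55 on Nov 7.
+12 hours and 2 minutes → arrive 18:57 UTC on Nov 7.
Flight 2 in UTC: 13:08 − 3:00 = 10:08 on Nov 7.
+9 hours 15 minutes → arrive 19:23 UTC on Nov 7.
Flight 1 lands earlier by 26 minutes.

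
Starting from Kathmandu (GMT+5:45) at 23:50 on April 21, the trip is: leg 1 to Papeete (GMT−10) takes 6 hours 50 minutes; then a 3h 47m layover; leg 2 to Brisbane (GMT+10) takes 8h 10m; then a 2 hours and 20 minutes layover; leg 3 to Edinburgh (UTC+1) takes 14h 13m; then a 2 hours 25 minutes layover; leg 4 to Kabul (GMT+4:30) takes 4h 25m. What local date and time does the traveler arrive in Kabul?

Convert departure to UTC: 23:50 − 5:45 = 18:05 UTC on Apr 21.
Add 6 hours 50 minutes leg 1 → 00:55 UTC (Apr 22).
Add 3 hours and 47 minutes layover in Papeete → 04:42 UTC.
Add 8 hours 10 minutes leg 2 → 12:52 UTC.
Add 2 hours 20 minutes layover in Brisbane → 15:12 UTC.
Add 14 hours 13 minutes leg 3 → 05:25 UTC (Apr 23).
Add 2 hours and 25 minutes layover in Edinburgh → 07:50 UTC.
Add 4 hours and 25 minutes leg 4 → 12:15 UTC.
Kabul is UTC+4:30, so local arrival = 12:15 + 4:30 = 16:45 on Apr 23.

16:45 on Apr 23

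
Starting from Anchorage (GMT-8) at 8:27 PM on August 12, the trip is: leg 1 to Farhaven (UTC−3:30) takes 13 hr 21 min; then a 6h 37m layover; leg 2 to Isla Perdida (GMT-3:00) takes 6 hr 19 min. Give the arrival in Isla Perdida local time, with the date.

Convert departure to UTC: 8:27 PM + 8:00 = 4:27 AM UTC on Aug 13.
Add 13 hours and 21 minutes leg 1 → 5:48 PM UTC.
Add 6 hours and 37 minutes layover in Farhaven → 12:25 AM UTC (Aug 14).
Add 6 hours and 19 minutes leg 2 → 6:44 AM UTC.
Isla Perdida is UTC−3:00, so local arrival = 6:44 AM − 3:00 = 3:44 AM on Aug 14.

3:44 AM on August 14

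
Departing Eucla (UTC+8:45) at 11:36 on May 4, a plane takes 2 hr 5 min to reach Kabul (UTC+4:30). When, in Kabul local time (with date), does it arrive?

Convert departure to UTC: 11:36 − 8:45 = 02:51 UTC on May 4.
Add 2 hours 5 minutes travel time → 04:56 UTC.
Kabul is UTC+4:30, so local arrival = 04:56 + 4:30 = 09:26 on May 4.

09:26 on May 4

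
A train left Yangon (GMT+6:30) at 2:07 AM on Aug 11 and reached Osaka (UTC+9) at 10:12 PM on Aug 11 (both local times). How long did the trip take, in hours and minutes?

Departure in UTC: 2:07 AM − 6:30 = 7:37 PM on Aug 10.
Arrival in UTC: 10:12 PM − 9:00 = 1:12 PM on Aug 11.
Elapsed = 1:12 PM − 7:37 PM (+1 day) = 17 hours 35 minutes.

17 hours 35 minutes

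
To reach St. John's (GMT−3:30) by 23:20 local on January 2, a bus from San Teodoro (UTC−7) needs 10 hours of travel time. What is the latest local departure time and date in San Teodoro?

09:50 on January 2

Target arrival in UTC: 23:20 + 3:30 = 02:50 on Jan 3.
Subtract 10 hours → departure 16:50 UTC on Jan 2.
San Teodoro is UTC−7:00: 16:50 − 7:00 = 09:50 on Jan 2.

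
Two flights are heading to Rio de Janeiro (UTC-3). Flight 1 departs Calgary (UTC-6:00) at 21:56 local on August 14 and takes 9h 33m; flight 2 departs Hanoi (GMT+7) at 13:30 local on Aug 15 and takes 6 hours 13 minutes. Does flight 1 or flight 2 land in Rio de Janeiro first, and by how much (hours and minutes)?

the second, by 46 minutes

Flight 1 in UTC: 21:56 + 6:00 = 03:56 on Aug 15.
+9 hours 33 minutes → arrive 13:29 UTC on Aug 15.
Flight 2 in UTC: 13:30 − 7:00 = 06:30 on Aug 15.
+6 hours and 13 minutes → arrive 12:43 UTC on Aug 15.
Flight 2 lands earlier by 46 minutes.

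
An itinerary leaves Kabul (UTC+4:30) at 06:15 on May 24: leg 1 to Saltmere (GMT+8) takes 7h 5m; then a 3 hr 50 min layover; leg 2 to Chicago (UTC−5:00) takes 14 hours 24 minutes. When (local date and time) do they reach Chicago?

22:04 on May 24

Convert departure to UTC: 06:15 − 4:30 = 01:45 UTC on May 24.
Add 7 hours and 5 minutes leg 1 → 08:50 UTC.
Add 3 hours and 50 minutes layover in Saltmere → 12:40 UTC.
Add 14 hours and 24 minutes leg 2 → 03:04 UTC (May 25).
Chicago is UTC−5:00, so local arrival = 03:04 − 5:00 = 22:04 on May 24.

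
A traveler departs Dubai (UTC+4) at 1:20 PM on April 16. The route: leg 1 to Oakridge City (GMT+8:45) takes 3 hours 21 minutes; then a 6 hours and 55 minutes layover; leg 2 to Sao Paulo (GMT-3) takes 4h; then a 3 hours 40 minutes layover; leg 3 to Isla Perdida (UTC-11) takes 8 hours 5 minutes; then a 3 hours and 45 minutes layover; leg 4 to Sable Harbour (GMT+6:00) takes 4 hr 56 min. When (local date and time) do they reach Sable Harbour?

Convert departure to UTC: 1:20 PM − 4:00 = 9:20 AM UTC on Apr 16.
Add 3 hours 21 minutes leg 1 → 12:41 PM UTC.
Add 6 hours 55 minutes layover in Oakridge City → 7:36 PM UTC.
Add 4 hours leg 2 → 11:36 PM UTC.
Add 3 hours and 40 minutes layover in Sao Paulo → 3:16 AM UTC (Apr 17).
Add 8 hours 5 minutes leg 3 → 11:21 AM UTC.
Add 3 hours and 45 minutes layover in Isla Perdida → 3:06 PM UTC.
Add 4 hours 56 minutes leg 4 → 8:02 PM UTC.
Sable Harbour is UTC+6:00, so local arrival = 8:02 PM + 6:00 = 2:02 AM on Apr 18.

2:02 AM on April 18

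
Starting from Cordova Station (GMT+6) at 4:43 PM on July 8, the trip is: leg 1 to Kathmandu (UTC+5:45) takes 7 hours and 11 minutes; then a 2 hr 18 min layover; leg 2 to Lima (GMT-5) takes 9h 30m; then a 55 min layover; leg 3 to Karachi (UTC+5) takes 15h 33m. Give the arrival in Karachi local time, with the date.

Convert departure to UTC: 4:43 PM − 6:00 = 10:43 AM UTC on Jul 8.
Add 7 hours 11 minutes leg 1 → 5:54 PM UTC.
Add 2 hours 18 minutes layover in Kathmandu → 8:12 PM UTC.
Add 9 hours and 30 minutes leg 2 → 5:42 AM UTC (Jul 9).
Add 55 minutes layover in Lima → 6:37 AM UTC.
Add 15 hours 33 minutes leg 3 → 10:10 PM UTC.
Karachi is UTC+5:00, so local arrival = 10:10 PM + 5:00 = 3:10 AM on Jul 10.

3:10 AM on July 10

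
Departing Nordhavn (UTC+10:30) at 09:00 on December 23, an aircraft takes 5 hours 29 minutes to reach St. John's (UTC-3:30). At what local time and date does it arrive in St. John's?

00:29 on December 23

Convert departure to UTC: 09:00 − 10:30 = 22:30 UTC on Dec 22.
Add 5 hours and 29 minutes travel time → 03:59 UTC (Dec 23).
St. John's is UTC−3:30, so local arrival = 03:59 − 3:30 = 00:29 on Dec 23.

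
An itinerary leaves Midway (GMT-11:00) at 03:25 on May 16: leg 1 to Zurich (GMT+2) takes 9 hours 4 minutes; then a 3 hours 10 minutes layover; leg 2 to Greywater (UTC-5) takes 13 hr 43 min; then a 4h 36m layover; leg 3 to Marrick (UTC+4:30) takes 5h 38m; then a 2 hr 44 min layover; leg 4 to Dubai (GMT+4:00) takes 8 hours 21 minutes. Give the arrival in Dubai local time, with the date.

17:41 on May 18

Convert departure to UTC: 03:25 + 11:00 = 14:25 UTC on May 16.
Add 9 hours 4 minutes leg 1 → 23:29 UTC.
Add 3 hours 10 minutes layover in Zurich → 02:39 UTC (May 17).
Add 13 hours 43 minutes leg 2 → 16:22 UTC.
Add 4 hours 36 minutes layover in Greywater → 20:58 UTC.
Add 5 hours 38 minutes leg 3 → 02:36 UTC (May 18).
Add 2 hours 44 minutes layover in Marrick → 05:20 UTC.
Add 8 hours 21 minutes leg 4 → 13:41 UTC.
Dubai is UTC+4:00, so local arrival = 13:41 + 4:00 = 17:41 on May 18.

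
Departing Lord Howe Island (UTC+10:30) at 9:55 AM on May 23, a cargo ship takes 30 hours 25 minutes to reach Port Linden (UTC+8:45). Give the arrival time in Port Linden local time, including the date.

2:35 PM on May 24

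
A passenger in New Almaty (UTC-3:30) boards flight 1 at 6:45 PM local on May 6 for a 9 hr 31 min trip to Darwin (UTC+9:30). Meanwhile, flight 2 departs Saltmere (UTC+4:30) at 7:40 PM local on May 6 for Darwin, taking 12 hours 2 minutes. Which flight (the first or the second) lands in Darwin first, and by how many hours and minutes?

Flight 1 in UTC: 6:45 PM + 3:30 = 10:15 PM on May 6.
+9 hours 31 minutes → arrive 7:46 AM UTC on May 7.
Flight 2 in UTC: 7:40 PM − 4:30 = 3:10 PM on May 6.
+12 hours and 2 minutes → arrive 3:12 AM UTC on May 7.
Flight 2 lands earlier by 4 hours 34 minutes.

the second, by 4 hours 34 minutes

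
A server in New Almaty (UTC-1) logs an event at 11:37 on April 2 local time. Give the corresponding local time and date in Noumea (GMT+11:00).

23:37 on Apr 2

In UTC: 11:37 + 1:00 = 12:37 on Apr 2.
Noumea is UTC+11:00: 12:37 + 11:00 = 23:37 on Apr 2.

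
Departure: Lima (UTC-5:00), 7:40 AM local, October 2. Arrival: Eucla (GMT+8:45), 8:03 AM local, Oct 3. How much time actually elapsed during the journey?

Departure in UTC: 7:40 AM + 5:00 = 12:40 PM on Oct 2.
Arrival in UTC: 8:03 AM − 8:45 = 11:18 PM on Oct 2.
Elapsed = 11:18 PM − 12:40 PM = 10 hours 38 minutes.

10 hours 38 minutes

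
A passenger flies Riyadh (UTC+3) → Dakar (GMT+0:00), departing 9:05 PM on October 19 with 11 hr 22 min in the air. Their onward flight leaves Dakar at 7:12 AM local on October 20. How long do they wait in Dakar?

Convert departure to UTC: 9:05 PM − 3:00 = 6:05 PM UTC on Oct 19.
Add 11 hours 22 minutes flight time → 5:27 AM UTC (Oct 20).
Dakar is UTC+0, so local arrival is the same: 5:27 AM on Oct 20.
Layover = 7:12 AM − 5:27 AM = 1 hour 45 minutes.

1 hour 45 minutes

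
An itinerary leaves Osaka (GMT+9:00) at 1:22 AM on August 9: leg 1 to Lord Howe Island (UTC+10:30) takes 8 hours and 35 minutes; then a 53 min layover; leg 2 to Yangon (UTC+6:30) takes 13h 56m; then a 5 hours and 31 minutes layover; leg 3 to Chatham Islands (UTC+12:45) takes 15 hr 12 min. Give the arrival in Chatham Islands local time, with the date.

1:14 AM on Aug 11

Convert departure to UTC: 1:22 AM − 9:00 = 4:22 PM UTC on Aug 8.
Add 8 hours 35 minutes leg 1 → 12:57 AM UTC (Aug 9).
Add 53 minutes layover in Lord Howe Island → 1:50 AM UTC.
Add 13 hours 56 minutes leg 2 → 3:46 PM UTC.
Add 5 hours 31 minutes layover in Yangon → 9:17 PM UTC.
Add 15 hours and 12 minutes leg 3 → 12:29 PM UTC (Aug 10).
Chatham Islands is UTC+12:45, so local arrival = 12:29 PM + 12:45 = 1:14 AM on Aug 11.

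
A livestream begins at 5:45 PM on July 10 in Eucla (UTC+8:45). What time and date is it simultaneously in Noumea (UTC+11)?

8:00 PM on Jul 10

In UTC: 5:45 PM − 8:45 = 9:00 AM on Jul 10.
Noumea is UTC+11:00: 9:00 AM + 11:00 = 8:00 PM on Jul 10.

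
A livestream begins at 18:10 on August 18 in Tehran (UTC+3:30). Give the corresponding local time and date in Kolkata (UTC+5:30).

Kolkata is 2:00 ahead of Tehran.
Shift by the zone difference: 18:10 + 2:00 = 20:10 on Aug 18 in Kolkata.

20:10 on Aug 18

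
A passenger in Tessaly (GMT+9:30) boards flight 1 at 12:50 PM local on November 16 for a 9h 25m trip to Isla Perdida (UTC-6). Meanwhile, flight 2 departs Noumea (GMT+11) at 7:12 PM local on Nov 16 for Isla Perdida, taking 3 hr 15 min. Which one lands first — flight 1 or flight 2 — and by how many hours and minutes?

Flight 1 in UTC: 12:50 PM − 9:30 = 3:20 AM on Nov 16.
+9 hours and 25 minutes → arrive 12:45 PM UTC on Nov 16.
Flight 2 in UTC: 7:12 PM − 11:00 = 8:12 AM on Nov 16.
+3 hours 15 minutes → arrive 11:27 AM UTC on Nov 16.
Flight 2 lands earlier by 1 hour 18 minutes.

the second, by 1 hour 18 minutes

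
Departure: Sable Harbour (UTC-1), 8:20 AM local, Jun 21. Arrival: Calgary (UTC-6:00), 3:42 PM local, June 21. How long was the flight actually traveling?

Departure in UTC: 8:20 AM + 1:00 = 9:20 AM on Jun 21.
Arrival in UTC: 3:42 PM + 6:00 = 9:42 PM on Jun 21.
Elapsed = 9:42 PM − 9:20 AM = 12 hours 22 minutes.

12 hours 22 minutes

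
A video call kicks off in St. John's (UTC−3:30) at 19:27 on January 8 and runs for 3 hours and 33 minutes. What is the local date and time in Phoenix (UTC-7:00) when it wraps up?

Phoenix is 3:30 behind St. John's.
After 3 hours 33 minutes it is 23:00 in St. John's.
Shift by the zone difference: 23:00 − 3:30 = 19:30 on Jan 8 in Phoenix.

19:30 on Jan 8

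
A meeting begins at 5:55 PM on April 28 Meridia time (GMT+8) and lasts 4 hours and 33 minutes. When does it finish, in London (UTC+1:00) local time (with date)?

Convert start to UTC: 5:55 PM − 8:00 = 9:55 AM UTC on Apr 28.
Add 4 hours and 33 minutes duration → 2:28 PM UTC.
London is UTC+1:00, so local end time = 2:28 PM + 1:00 = 3:28 PM on Apr 28.

3:28 PM on Apr 28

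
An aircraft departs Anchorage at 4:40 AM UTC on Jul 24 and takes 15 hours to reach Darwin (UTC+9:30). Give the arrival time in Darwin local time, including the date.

5:10 AM on July 25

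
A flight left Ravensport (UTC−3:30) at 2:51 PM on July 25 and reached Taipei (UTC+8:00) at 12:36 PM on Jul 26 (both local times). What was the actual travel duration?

10 hours 15 minutes

Departure in UTC: 2:51 PM + 3:30 = 6:21 PM on Jul 25.
Arrival in UTC: 12:36 PM − 8:00 = 4:36 AM on Jul 26.
Elapsed = 4:36 AM − 6:21 PM (+1 day) = 10 hours 15 minutes.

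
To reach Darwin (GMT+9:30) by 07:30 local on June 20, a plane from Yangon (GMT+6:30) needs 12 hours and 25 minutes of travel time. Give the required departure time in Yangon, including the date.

16:05 on Jun 19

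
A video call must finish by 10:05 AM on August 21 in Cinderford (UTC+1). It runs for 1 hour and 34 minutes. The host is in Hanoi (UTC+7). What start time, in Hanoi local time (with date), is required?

2:31 PM on August 21

Target end time in UTC: 10:05 AM − 1:00 = 9:05 AM on Aug 21.
Subtract 1 hour and 34 minutes → start 7:31 AM UTC on Aug 21.
Hanoi is UTC+7:00: 7:31 AM + 7:00 = 2:31 PM on Aug 21.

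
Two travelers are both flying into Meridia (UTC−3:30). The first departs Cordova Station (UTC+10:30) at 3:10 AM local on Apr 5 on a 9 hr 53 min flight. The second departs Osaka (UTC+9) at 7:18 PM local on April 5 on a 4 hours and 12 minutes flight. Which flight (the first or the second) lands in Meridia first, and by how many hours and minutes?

the first, by 11 hours 57 minutes

Flight 1 in UTC: 3:10 AM − 10:30 = 4:40 PM on Apr 4.
+9 hours 53 minutes → arrive 2:33 AM UTC on Apr 5.
Flight 2 in UTC: 7:18 PM − 9:00 = 10:18 AM on Apr 5.
+4 hours 12 minutes → arrive 2:30 PM UTC on Apr 5.
Flight 1 lands earlier by 11 hours 57 minutes.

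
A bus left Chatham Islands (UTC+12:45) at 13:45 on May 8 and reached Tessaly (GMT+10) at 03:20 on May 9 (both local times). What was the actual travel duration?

16 hours 20 minutes

Departure in UTC: 13:45 − 12:45 = 01:00 on May 8.
Arrival in UTC: 03:20 − 10:00 = 17:20 on May 8.
Elapsed = 17:20 − 01:00 = 16 hours 20 minutes.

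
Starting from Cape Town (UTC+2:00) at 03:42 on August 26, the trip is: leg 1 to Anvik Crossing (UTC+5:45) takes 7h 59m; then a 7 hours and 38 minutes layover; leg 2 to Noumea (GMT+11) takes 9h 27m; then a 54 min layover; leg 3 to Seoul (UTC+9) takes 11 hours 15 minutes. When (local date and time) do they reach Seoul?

Convert departure to UTC: 03:42 − 2:00 = 01:42 UTC on Aug 26.
Add 7 hours and 59 minutes leg 1 → 09:41 UTC.
Add 7 hours and 38 minutes layover in Anvik Crossing → 17:19 UTC.
Add 9 hours 27 minutes leg 2 → 02:46 UTC (Aug 27).
Add 54 minutes layover in Noumea → 03:40 UTC.
Add 11 hours and 15 minutes leg 3 → 14:55 UTC.
Seoul is UTC+9:00, so local arrival = 14:55 + 9:00 = 23:55 on Aug 27.

23:55 on August 27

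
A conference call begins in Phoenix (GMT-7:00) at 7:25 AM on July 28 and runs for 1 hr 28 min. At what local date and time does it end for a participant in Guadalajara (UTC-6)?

9:53 AM on July 28

Convert start to UTC: 7:25 AM + 7:00 = 2:25 PM UTC on Jul 28.
Add 1 hour and 28 minutes duration → 3:53 PM UTC.
Guadalajara is UTC−6:00, so local end time = 3:53 PM − 6:00 = 9:53 AM on Jul 28.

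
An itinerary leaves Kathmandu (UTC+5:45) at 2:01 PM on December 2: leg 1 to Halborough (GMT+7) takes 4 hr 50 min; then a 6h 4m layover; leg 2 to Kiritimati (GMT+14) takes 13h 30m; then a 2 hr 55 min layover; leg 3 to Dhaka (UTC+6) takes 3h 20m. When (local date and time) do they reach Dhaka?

8:55 PM on Dec 3

Convert departure to UTC: 2:01 PM − 5:45 = 8:16 AM UTC on Dec 2.
Add 4 hours and 50 minutes leg 1 → 1:06 PM UTC.
Add 6 hours 4 minutes layover in Halborough → 7:10 PM UTC.
Add 13 hours and 30 minutes leg 2 → 8:40 AM UTC (Dec 3).
Add 2 hours and 55 minutes layover in Kiritimati → 11:35 AM UTC.
Add 3 hours and 20 minutes leg 3 → 2:55 PM UTC.
Dhaka is UTC+6:00, so local arrival = 2:55 PM + 6:00 = 8:55 PM on Dec 3.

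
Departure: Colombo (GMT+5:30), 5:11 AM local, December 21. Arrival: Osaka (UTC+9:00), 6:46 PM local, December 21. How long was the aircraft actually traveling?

10 hours 5 minutes

Osaka is 3:30 ahead of Colombo.
Clock-face elapsed time (ignoring zones) is 13 hours 35 minutes.
Actual elapsed = 13 hours 35 minutes − 3:30 = 10 hours 5 minutes.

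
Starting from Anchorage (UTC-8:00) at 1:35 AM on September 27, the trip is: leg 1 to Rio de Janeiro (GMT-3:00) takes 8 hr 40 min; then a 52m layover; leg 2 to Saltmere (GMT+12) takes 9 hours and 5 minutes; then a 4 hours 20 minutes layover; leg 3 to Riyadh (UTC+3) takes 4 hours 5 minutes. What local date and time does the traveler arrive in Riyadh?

3:37 PM on Sep 28

Convert departure to UTC: 1:35 AM + 8:00 = 9:35 AM UTC on Sep 27.
Add 8 hours 40 minutes leg 1 → 6:15 PM UTC.
Add 52 minutes layover in Rio de Janeiro → 7:07 PM UTC.
Add 9 hours and 5 minutes leg 2 → 4:12 AM UTC (Sep 28).
Add 4 hours and 20 minutes layover in Saltmere → 8:32 AM UTC.
Add 4 hours and 5 minutes leg 3 → 12:37 PM UTC.
Riyadh is UTC+3:00, so local arrival = 12:37 PM + 3:00 = 3:37 PM on Sep 28.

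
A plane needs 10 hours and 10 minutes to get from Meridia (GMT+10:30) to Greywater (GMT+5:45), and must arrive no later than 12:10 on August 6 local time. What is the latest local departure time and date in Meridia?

06:45 on August 6

Target arrival in UTC: 12:10 − 5:45 = 06:25 on Aug 6.
Subtract 10 hours and 10 minutes → departure 20:15 UTC on Aug 5.
Meridia is UTC+10:30: 20:15 + 10:30 = 06:45 on Aug 6.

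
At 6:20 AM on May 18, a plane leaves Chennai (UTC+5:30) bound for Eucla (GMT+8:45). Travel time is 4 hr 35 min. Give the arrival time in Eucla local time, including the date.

Eucla is 3:15 ahead of Chennai.
After 4 hours and 35 minutes it is 10:55 AM in Chennai.
Shift by the zone difference: 10:55 AM + 3:15 = 2:10 PM on May 18 in Eucla.

2:10 PM on May 18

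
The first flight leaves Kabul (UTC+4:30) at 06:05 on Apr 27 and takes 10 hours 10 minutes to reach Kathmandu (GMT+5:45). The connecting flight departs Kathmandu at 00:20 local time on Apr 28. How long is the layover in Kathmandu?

6 hours 50 minutes

Convert departure to UTC: 06:05 − 4:30 = 01:35 UTC on Apr 27.
Add 10 hours and 10 minutes flight time → 11:45 UTC.
Kathmandu is UTC+5:45, so local arrival = 11:45 + 5:45 = 17:30 on Apr 27.
Layover = 00:20 − 17:30 (+1 day) = 6 hours 50 minutes.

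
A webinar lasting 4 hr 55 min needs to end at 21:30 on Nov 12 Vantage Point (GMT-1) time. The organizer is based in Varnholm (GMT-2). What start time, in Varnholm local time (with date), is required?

15:35 on Nov 12

Target end time in UTC: 21:30 + 1:00 = 22:30 on Nov 12.
Subtract 4 hours 55 minutes → start 17:35 UTC on Nov 12.
Varnholm is UTC−2:00: 17:35 − 2:00 = 15:35 on Nov 12.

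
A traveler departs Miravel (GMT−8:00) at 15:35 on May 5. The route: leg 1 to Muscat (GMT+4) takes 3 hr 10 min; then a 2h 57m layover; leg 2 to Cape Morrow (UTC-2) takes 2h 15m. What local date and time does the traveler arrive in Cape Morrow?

Convert departure to UTC: 15:35 + 8:00 = 23:35 UTC on May 5.
Add 3 hours 10 minutes leg 1 → 02:45 UTC (May 6).
Add 2 hours and 57 minutes layover in Muscat → 05:42 UTC.
Add 2 hours 15 minutes leg 2 → 07:57 UTC.
Cape Morrow is UTC−2:00, so local arrival = 07:57 − 2:00 = 05:57 on May 6.

05:57 on May 6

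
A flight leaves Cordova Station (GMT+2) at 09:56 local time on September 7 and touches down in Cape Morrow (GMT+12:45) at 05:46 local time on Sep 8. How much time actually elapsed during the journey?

9 hours 5 minutes

Cape Morrow is 10:45 ahead of Cordova Station.
Clock-face elapsed time (ignoring zones) is 19 hours 50 minutes.
Actual elapsed = 19 hours 50 minutes − 10:45 = 9 hours 5 minutes.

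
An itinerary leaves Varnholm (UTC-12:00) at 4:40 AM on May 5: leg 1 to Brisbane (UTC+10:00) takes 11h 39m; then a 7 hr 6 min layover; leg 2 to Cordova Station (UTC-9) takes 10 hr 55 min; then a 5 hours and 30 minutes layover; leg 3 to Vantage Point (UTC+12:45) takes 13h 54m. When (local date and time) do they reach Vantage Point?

6:29 AM on May 8

Convert departure to UTC: 4:40 AM + 12:00 = 4:40 PM UTC on May 5.
Add 11 hours 39 minutes leg 1 → 4:19 AM UTC (May 6).
Add 7 hours and 6 minutes layover in Brisbane → 11:25 AM UTC.
Add 10 hours 55 minutes leg 2 → 10:20 PM UTC.
Add 5 hours and 30 minutes layover in Cordova Station → 3:50 AM UTC (May 7).
Add 13 hours and 54 minutes leg 3 → 5:44 PM UTC.
Vantage Point is UTC+12:45, so local arrival = 5:44 PM + 12:45 = 6:29 AM on May 8.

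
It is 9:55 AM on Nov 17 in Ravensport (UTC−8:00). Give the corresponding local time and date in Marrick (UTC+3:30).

9:25 PM on November 17

Marrick is 11:30 ahead of Ravensport.
Shift by the zone difference: 9:55 AM + 11:30 = 9:25 PM on Nov 17 in Marrick.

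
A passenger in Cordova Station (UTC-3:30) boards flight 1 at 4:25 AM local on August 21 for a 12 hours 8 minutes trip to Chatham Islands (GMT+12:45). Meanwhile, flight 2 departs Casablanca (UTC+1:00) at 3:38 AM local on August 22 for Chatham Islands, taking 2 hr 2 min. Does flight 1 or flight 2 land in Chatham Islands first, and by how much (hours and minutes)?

the first, by 8 hours 37 minutes

Flight 1 in UTC: 4:25 AM + 3:30 = 7:55 AM on Aug 21.
+12 hours 8 minutes → arrive 8:03 PM UTC on Aug 21.
Flight 2 in UTC: 3:38 AM − 1:00 = 2:38 AM on Aug 22.
+2 hours 2 minutes → arrive 4:40 AM UTC on Aug 22.
Flight 1 lands earlier by 8 hours 37 minutes.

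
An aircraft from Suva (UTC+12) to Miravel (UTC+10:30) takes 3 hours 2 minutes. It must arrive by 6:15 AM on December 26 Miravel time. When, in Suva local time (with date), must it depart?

Target arrival in UTC: 6:15 AM − 10:30 = 7:45 PM on Dec 25.
Subtract 3 hours 2 minutes → departure 4:43 PM UTC on Dec 25.
Suva is UTC+12:00: 4:43 PM + 12:00 = 4:43 AM on Dec 26.

4:43 AM on December 26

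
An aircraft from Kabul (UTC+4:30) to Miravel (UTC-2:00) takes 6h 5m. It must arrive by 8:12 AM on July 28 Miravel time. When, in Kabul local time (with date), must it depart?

8:37 AM on Jul 28

Target arrival in UTC: 8:12 AM + 2:00 = 10:12 AM on Jul 28.
Subtract 6 hours 5 minutes → departure 4:07 AM UTC on Jul 28.
Kabul is UTC+4:30: 4:07 AM + 4:30 = 8:37 AM on Jul 28.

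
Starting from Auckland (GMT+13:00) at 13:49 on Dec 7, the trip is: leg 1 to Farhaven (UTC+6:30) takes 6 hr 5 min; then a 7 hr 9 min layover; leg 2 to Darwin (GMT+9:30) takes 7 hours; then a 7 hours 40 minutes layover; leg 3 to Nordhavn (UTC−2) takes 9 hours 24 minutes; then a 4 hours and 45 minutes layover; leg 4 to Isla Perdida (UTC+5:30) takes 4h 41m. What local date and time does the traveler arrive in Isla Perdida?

05:03 on December 9

Convert departure to UTC: 13:49 − 13:00 = 00:49 UTC on Dec 7.
Add 6 hours and 5 minutes leg 1 → 06:54 UTC.
Add 7 hours 9 minutes layover in Farhaven → 14:03 UTC.
Add 7 hours leg 2 → 21:03 UTC.
Add 7 hours 40 minutes layover in Darwin → 04:43 UTC (Dec 8).
Add 9 hours 24 minutes leg 3 → 14:07 UTC.
Add 4 hours and 45 minutes layover in Nordhavn → 18:52 UTC.
Add 4 hours 41 minutes leg 4 → 23:33 UTC.
Isla Perdida is UTC+5:30, so local arrival = 23:33 + 5:30 = 05:03 on Dec 9.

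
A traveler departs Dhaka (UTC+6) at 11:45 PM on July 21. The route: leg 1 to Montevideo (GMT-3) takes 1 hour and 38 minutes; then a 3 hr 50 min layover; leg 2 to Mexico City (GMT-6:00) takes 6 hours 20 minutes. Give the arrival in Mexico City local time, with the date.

Convert departure to UTC: 11:45 PM − 6:00 = 5:45 PM UTC on Jul 21.
Add 1 hour and 38 minutes leg 1 → 7:23 PM UTC.
Add 3 hours and 50 minutes layover in Montevideo → 11:13 PM UTC.
Add 6 hours 20 minutes leg 2 → 5:33 AM UTC (Jul 22).
Mexico City is UTC−6:00, so local arrival = 5:33 AM − 6:00 = 11:33 PM on Jul 21.

11:33 PM on Jul 21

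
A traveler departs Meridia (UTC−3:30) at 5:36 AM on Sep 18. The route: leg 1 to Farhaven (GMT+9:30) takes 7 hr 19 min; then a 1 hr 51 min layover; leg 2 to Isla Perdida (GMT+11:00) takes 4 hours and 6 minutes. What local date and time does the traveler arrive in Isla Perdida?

9:22 AM on September 19

Convert departure to UTC: 5:36 AM + 3:30 = 9:06 AM UTC on Sep 18.
Add 7 hours and 19 minutes leg 1 → 4:25 PM UTC.
Add 1 hour 51 minutes layover in Farhaven → 6:16 PM UTC.
Add 4 hours and 6 minutes leg 2 → 10:22 PM UTC.
Isla Perdida is UTC+11:00, so local arrival = 10:22 PM + 11:00 = 9:22 AM on Sep 19.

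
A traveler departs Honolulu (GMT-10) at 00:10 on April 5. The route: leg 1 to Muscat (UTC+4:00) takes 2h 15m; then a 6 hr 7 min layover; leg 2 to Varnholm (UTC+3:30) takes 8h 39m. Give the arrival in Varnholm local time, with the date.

Convert departure to UTC: 00:10 + 10:00 = 10:10 UTC on Apr 5.
Add 2 hours and 15 minutes leg 1 → 12:25 UTC.
Add 6 hours 7 minutes layover in Muscat → 18:32 UTC.
Add 8 hours and 39 minutes leg 2 → 03:11 UTC (Apr 6).
Varnholm is UTC+3:30, so local arrival = 03:11 + 3:30 = 06:41 on Apr 6.

06:41 on Apr 6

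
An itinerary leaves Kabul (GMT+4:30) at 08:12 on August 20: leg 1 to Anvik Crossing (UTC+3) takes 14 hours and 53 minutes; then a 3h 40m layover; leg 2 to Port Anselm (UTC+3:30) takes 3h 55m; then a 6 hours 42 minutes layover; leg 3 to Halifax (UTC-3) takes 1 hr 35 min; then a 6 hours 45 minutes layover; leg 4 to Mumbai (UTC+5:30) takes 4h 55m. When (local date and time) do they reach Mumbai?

Convert departure to UTC: 08:12 − 4:30 = 03:42 UTC on Aug 20.
Add 14 hours and 53 minutes leg 1 → 18:35 UTC.
Add 3 hours and 40 minutes layover in Anvik Crossing → 22:15 UTC.
Add 3 hours 55 minutes leg 2 → 02:10 UTC (Aug 21).
Add 6 hours and 42 minutes layover in Port Anselm → 08:52 UTC.
Add 1 hour 35 minutes leg 3 → 10:27 UTC.
Add 6 hours 45 minutes layover in Halifax → 17:12 UTC.
Add 4 hours and 55 minutes leg 4 → 22:07 UTC.
Mumbai is UTC+5:30, so local arrival = 22:07 + 5:30 = 03:37 on Aug 22.

03:37 on August 22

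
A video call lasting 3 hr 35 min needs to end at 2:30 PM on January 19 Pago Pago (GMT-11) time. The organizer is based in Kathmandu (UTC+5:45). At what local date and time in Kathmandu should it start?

3:40 AM on January 20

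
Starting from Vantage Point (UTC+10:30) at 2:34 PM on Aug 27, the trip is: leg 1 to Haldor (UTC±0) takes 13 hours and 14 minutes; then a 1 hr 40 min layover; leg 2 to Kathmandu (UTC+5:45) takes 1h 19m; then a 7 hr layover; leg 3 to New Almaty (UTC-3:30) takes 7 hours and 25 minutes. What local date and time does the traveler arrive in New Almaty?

7:12 AM on Aug 28

Convert departure to UTC: 2:34 PM − 10:30 = 4:04 AM UTC on Aug 27.
Add 13 hours and 14 minutes leg 1 → 5:18 PM UTC.
Add 1 hour and 40 minutes layover in Haldor → 6:58 PM UTC.
Add 1 hour and 19 minutes leg 2 → 8:17 PM UTC.
Add 7 hours layover in Kathmandu → 3:17 AM UTC (Aug 28).
Add 7 hours 25 minutes leg 3 → 10:42 AM UTC.
New Almaty is UTC−3:30, so local arrival = 10:42 AM − 3:30 = 7:12 AM on Aug 28.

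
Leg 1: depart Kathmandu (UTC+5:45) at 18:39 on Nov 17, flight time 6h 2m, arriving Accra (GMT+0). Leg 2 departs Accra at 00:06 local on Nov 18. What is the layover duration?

Convert departure to UTC: 18:39 − 5:45 = 12:54 UTC on Nov 17.
Add 6 hours 2 minutes flight time → 18:56 UTC.
Accra is UTC+0, so local arrival is the same: 18:56 on Nov 17.
Layover = 00:06 − 18:56 (+1 day) = 5 hours 10 minutes.

5 hours 10 minutes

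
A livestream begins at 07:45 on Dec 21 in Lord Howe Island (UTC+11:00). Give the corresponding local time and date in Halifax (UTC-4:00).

Halifax is 15:00 behind Lord Howe Island.
Shift by the zone difference: 07:45 − 15:00 = 16:45 on Dec 20 in Halifax.

16:45 on December 20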